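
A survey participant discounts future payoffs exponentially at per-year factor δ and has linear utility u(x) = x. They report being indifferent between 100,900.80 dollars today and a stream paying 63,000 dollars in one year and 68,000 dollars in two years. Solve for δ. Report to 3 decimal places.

Present value of the stream is 63000·δ + 68000·δ². Indifference gives 63000δ + 68000δ² = 100900.80.
That is, 68000δ² + 63000δ − 100900.80 = 0, a quadratic in δ.
δ = (−63000 + √(63000² + 4·68000·100900.80)) / (2·68000) = (−63000 + √31414017600.00) / 136000 ≈ 0.840.

δ ≈ 0.840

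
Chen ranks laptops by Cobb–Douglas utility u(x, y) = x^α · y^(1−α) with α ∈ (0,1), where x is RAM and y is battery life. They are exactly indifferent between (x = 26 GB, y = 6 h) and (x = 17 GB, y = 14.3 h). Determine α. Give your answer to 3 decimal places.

The Cobb–Douglas utilities coincide, so 26^α·6^(1−α) = 17^α·14.3^(1−α).
Taking logs: α·ln 26 + (1−α)·ln 6 = α·ln 17 + (1−α)·ln 14.3, i.e. α·0.424883 = (1−α)·0.868500.
With A = 0.424883 and B = 0.868500: α·A = (1−α)·B, so α = B/(A+B) = 0.868500/1.293383 ≈ 0.671.

α ≈ 0.671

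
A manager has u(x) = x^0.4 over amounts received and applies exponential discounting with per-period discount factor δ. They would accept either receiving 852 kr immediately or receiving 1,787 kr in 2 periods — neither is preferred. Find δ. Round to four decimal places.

δ ≈ 0.8623

The payoff in 2 periods is discounted by δ^2, so u(852) = δ^2·u(1787) and δ^2 = u(852)/u(1787).
Since u(x) = x^0.4, δ^2 = (852/1787)^0.4 = 0.47678^0.4 = 0.74358.
So δ = 0.74358^(1/2) ≈ 0.8623.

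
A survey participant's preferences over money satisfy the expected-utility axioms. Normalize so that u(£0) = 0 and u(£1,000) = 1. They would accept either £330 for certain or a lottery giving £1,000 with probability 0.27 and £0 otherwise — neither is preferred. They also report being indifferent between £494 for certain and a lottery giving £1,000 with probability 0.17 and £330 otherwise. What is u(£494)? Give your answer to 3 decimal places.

First, u(£330) = 0.27·u(£1,000) + 0.73·u(£0) = 0.27.
Then u(£494) = 0.17·u(£1,000) + 0.83·u(£330) = 0.17·1.00 + 0.83·0.27 = 0.3941.

0.394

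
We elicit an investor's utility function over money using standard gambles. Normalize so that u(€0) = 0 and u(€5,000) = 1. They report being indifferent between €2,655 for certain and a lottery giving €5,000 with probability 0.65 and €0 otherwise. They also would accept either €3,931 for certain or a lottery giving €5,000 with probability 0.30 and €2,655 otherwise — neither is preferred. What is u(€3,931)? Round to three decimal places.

0.755

First, u(€2,655) = 0.65·u(€5,000) + 0.35·u(€0) = 0.65.
Chaining: u(€3,931) = 0.30·1.00 + 0.70·0.65 = 0.7550.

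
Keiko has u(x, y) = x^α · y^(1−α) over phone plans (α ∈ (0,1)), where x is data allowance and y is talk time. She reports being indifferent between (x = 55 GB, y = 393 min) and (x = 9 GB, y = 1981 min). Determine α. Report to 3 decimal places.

α ≈ 0.472

Set the two utilities equal: 55^α·393^(1−α) = 9^α·1981^(1−α).
(55/9)^α = (1981/393)^(1−α); take logs: α·ln(55/9) = (1−α)·ln(1981/393), i.e. α·1.810109 = (1−α)·1.617547.
With A = 1.810109 and B = 1.617547: α·A = (1−α)·B, so α = B/(A+B) = 1.617547/3.427656 ≈ 0.472.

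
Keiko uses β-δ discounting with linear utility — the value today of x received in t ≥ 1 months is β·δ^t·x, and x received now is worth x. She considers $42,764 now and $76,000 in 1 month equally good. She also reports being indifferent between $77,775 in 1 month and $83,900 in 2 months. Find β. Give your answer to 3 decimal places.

From the later pair, β·δ^1·77775 = β·δ^2·83900; dividing through, δ = 77775/83900 = 0.92700.
Now use the now-vs-future pair: 42764 = β·δ·76000 gives β = 42764/(0.92700·76000) ≈ 0.607.

β ≈ 0.607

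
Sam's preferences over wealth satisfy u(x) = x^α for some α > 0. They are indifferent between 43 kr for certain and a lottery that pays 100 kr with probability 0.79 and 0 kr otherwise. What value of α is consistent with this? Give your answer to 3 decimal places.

α ≈ 0.279

Since u(0) = 0, the lottery's EU is 0.79·100^α.
Equating: 43^α = 0.79·100^α, i.e. 0.4300^α = 0.79.
Take logs: α = ln 0.79 / ln(43/100) ≈ 0.27930.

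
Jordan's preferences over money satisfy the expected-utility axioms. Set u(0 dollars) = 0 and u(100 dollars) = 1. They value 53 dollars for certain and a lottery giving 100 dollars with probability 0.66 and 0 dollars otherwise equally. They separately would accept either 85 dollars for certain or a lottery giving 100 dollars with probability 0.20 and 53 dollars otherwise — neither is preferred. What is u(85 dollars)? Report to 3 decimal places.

First, u(53 dollars) = 0.66·u(100 dollars) + 0.34·u(0 dollars) = 0.66.
Chaining: u(85 dollars) = 0.20·1.00 + 0.80·0.66 = 0.7280.

0.728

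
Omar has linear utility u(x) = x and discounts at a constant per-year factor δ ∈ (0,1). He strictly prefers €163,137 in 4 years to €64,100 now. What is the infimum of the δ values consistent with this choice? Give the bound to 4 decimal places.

Under u(x) = x this choice says 64100 < δ^4·163137.
Hence δ^4 > 64100/163137 = 0.39292, and x ↦ x^(1/4) is increasing on (0,∞).
δ > (64100/163137)^(1/4) ≈ 0.7917.

δ > 0.7917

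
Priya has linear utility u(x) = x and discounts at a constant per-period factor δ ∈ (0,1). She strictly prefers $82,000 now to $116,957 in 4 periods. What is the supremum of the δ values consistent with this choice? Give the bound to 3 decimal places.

The preference means 82000 > δ^4·116957.
Hence δ^4 < 82000/116957 = 0.70111, and x ↦ x^(1/4) is increasing on (0,∞).
δ < 0.70111^(1/4) = 0.915.

δ < 0.915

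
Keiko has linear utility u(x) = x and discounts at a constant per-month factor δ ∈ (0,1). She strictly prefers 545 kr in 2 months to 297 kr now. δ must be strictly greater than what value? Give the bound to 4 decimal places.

The preference means 297 < δ^2·545.
Hence δ^2 > 297/545 = 0.54495, and x ↦ x^(1/2) is increasing on (0,∞).
δ > (297/545)^(1/2) ≈ 0.7382.

δ > 0.7382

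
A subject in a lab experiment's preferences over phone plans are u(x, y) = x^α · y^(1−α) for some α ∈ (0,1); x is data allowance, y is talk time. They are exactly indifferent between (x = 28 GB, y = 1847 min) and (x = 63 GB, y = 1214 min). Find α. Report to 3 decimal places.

α ≈ 0.341

Set the two utilities equal: 28^α·1847^(1−α) = 63^α·1214^(1−α).
Taking logs: α·ln 28 + (1−α)·ln 1847 = α·ln 63 + (1−α)·ln 1214, i.e. α·-0.810930 = (1−α)·-0.419642.
Thus α·(-1.230572) = -0.419642, so α = -0.419642/-1.230572 ≈ 0.341.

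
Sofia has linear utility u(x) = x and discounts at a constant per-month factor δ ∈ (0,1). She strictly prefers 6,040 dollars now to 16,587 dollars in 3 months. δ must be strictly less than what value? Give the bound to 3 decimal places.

δ < 0.714

The preference means 6040 > δ^3·16587.
So δ^3 < 6040/16587 = 0.36414; taking the cube root of both positive sides preserves the inequality.
δ < (6040/16587)^(1/3) ≈ 0.714.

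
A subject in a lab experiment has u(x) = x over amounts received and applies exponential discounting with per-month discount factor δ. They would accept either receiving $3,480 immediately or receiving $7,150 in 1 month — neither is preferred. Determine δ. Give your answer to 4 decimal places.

Indifference means u(3480) = δ · u(7150), so δ = u(3480)/u(7150).
With u(x) = x: δ = 3480/7150 = 0.48671.

δ ≈ 0.4867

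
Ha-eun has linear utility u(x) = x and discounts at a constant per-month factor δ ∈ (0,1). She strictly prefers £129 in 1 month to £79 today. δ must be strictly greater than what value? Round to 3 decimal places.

δ > 0.612

Under u(x) = x this choice says 79 < δ·129.
So δ > 79/129 = 0.61240.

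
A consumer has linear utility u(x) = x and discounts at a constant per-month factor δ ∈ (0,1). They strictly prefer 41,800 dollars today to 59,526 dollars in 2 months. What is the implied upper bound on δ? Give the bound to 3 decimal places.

δ < 0.838

Under u(x) = x this choice says 41800 > δ^2·59526.
Hence δ^2 < 41800/59526 = 0.70221, and x ↦ x^(1/2) is increasing on (0,∞).
δ < 0.70221^(1/2) = 0.838.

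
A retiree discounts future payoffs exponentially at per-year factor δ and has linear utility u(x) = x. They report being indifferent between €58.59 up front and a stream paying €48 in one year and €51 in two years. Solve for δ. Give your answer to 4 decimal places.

δ ≈ 0.7000

The stream is worth 48δ + 51δ² today, so 48δ + 51δ² = 58.59.
So 51δ² + 48δ − 58.59 = 0.
δ = (−48 + √(48² + 4·51·58.59)) / (2·51) = (−48 + √14256.36) / 102 ≈ 0.7000.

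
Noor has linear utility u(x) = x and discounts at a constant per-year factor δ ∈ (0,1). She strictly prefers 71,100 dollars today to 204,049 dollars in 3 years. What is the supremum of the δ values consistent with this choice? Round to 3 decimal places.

δ < 0.704

Comparing present values: 71100 > δ^3·204049.
Dividing by 204049: δ^3 < 0.34845. Both sides are positive, so the cube root keeps the direction.
δ < 0.34845^(1/3) = 0.704.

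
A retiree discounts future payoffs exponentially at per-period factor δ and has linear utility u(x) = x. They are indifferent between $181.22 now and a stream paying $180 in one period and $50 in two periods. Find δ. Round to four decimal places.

Present value of the stream is 180·δ + 50·δ². Indifference gives 180δ + 50δ² = 181.22.
So 50δ² + 180δ − 181.22 = 0.
By the quadratic formula (taking the positive root), δ = (−180 + √68644.00) / 100 ≈ 0.8200.

δ ≈ 0.8200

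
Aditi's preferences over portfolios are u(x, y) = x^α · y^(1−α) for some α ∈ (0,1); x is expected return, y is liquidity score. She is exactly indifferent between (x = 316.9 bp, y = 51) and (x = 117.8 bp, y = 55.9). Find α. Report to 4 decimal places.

Indifference: 316.9^α · 51^(1−α) = 117.8^α · 55.9^(1−α).
Rearrange to (316.9/117.8)^α = (55.9/51)^(1−α) and take logs: α·0.9895980 = (1−α)·0.0917387.
Thus α·(1.0813367) = 0.0917387, so α = 0.0917387/1.0813367 ≈ 0.0848.

α ≈ 0.0848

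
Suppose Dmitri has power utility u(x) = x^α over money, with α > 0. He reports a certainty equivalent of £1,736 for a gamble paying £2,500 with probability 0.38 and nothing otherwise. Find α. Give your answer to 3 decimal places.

α ≈ 2.653

Since u(0) = 0, the lottery's EU is 0.38·2500^α.
Setting u(1736) equal to that: 1736^α = 0.38·2500^α ⇒ (1736/2500)^α = 0.38.
Taking logs: α·ln(1736/2500) = ln(0.38), so α = -0.967584 / -0.364707 ≈ 2.653.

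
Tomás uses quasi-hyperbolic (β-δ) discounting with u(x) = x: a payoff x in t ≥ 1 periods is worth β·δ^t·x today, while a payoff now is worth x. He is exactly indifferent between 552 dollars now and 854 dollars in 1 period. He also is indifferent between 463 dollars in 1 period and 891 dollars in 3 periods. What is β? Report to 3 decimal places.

From the later pair, β·δ^1·463 = β·δ^3·891; dividing through, δ^2 = 463/891 = 0.51964, so δ = 0.72086.
The first indifference: 552 = β·δ·854, so β = 552/(δ·854) = 552/(0.72086·854) ≈ 0.897.

β ≈ 0.897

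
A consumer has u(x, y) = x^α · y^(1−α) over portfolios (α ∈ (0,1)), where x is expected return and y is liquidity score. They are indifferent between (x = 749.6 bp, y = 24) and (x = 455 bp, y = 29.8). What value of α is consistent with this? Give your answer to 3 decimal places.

α ≈ 0.302

The Cobb–Douglas utilities coincide, so 749.6^α·24^(1−α) = 455^α·29.8^(1−α).
Rearrange to (749.6/455)^α = (29.8/24)^(1−α) and take logs: α·0.499242 = (1−α)·0.216455.
With A = 0.499242 and B = 0.216455: α·A = (1−α)·B, so α = B/(A+B) = 0.216455/0.715697 ≈ 0.302.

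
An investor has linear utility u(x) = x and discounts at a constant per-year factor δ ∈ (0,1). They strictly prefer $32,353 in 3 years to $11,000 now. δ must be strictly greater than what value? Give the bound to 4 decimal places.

The preference means 11000 < δ^3·32353.
Hence δ^3 > 11000/32353 = 0.34000, and x ↦ x^(1/3) is increasing on (0,∞).
δ > 0.34000^(1/3) = 0.6980.

δ > 0.6980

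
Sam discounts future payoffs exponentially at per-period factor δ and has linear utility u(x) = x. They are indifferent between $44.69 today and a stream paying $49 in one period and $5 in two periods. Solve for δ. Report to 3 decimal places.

δ ≈ 0.840

The stream is worth 49δ + 5δ² today, so 49δ + 5δ² = 44.69.
That is, 5δ² + 49δ − 44.69 = 0, a quadratic in δ.
δ = (−49 + √(49² + 4·5·44.69)) / (2·5) = (−49 + √3294.80) / 10 ≈ 0.840.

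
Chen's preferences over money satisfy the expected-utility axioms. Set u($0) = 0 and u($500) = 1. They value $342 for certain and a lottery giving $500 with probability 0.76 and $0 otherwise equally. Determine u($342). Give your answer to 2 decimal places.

0.76

u($342) equals the lottery's expected utility: 0.76·1 + 0.24·0 = 0.76.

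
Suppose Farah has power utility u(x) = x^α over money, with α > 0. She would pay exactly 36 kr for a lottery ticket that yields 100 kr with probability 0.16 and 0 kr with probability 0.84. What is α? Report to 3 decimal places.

α ≈ 1.794

EU(lottery) = 0.16·100^α + 0.84·0 = 0.16·100^α.
Setting u(36) equal to that: 36^α = 0.16·100^α ⇒ (36/100)^α = 0.16.
Take logs: α = ln 0.16 / ln(36/100) ≈ 1.79374.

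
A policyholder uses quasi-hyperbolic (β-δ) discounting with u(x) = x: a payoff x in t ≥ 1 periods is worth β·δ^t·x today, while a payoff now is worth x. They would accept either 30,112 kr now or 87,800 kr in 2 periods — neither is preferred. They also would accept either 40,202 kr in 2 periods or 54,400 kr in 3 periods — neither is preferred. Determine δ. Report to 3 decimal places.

The second indifference involves only future payoffs, so β cancels: β·δ^2·40202 = β·δ^3·54400, giving δ = 40202/54400 = 0.73901.

δ ≈ 0.739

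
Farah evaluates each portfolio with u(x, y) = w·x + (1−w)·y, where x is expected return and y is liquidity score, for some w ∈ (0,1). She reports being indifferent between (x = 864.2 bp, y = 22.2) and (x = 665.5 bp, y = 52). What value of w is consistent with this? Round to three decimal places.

w = 0.130

Equating utilities: w·864.2 + (1−w)·22.2 = w·665.5 + (1−w)·52.
w·(864.2−665.5) = (1−w)·(52−22.2), i.e. w·198.7 = (1−w)·29.8.
The marginal rate of substitution is 29.8/198.7, so w = 29.8/(198.7+29.8) = 0.130.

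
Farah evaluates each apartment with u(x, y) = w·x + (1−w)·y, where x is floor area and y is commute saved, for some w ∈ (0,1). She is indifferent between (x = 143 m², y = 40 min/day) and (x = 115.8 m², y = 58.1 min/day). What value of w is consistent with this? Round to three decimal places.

w = 0.400

Equating utilities: w·143 + (1−w)·40 = w·115.8 + (1−w)·58.1.
w·(143−115.8) = (1−w)·(58.1−40), i.e. w·27.2 = (1−w)·18.1.
So w/(1−w) = 18.1/27.2 = 0.6654, giving w = 18.1/(27.2+18.1) = 0.400.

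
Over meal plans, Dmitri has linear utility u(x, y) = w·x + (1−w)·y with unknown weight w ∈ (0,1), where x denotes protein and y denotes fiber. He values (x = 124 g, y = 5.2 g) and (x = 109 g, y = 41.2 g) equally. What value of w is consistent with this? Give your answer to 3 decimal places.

Equating utilities: w·124 + (1−w)·5.2 = w·109 + (1−w)·41.2.
Rearranging, 15·w − 36·(1−w) = 0.
The marginal rate of substitution is 36/15, so w = 36/(15+36) = 0.706.

w = 0.706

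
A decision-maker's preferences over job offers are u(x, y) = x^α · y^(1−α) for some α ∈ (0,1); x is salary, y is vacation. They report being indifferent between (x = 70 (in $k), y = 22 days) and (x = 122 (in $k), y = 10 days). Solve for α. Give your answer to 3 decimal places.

The Cobb–Douglas utilities coincide, so 70^α·22^(1−α) = 122^α·10^(1−α).
Rearrange to (70/122)^α = (10/22)^(1−α) and take logs: α·-0.555526 = (1−α)·-0.788457.
So α/(1−α) = (-0.788457)/(-0.555526) = 1.419298, and α = 1.419298/2.419298 ≈ 0.587.

α ≈ 0.587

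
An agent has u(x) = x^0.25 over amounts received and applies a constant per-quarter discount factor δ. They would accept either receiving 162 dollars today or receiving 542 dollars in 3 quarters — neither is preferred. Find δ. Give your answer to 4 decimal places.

Equating discounted utilities: u(162) = δ^3·u(542) ⇒ δ^3 = u(162)/u(542).
With u(x) = x^0.25: δ^3 = 162^0.25/542^0.25 = (162/542)^0.25 = 0.73940.
So δ = 0.73940^(1/3) ≈ 0.9043.

δ ≈ 0.9043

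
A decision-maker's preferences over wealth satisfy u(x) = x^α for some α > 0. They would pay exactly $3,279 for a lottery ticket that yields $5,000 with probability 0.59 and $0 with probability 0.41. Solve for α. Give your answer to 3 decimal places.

The lottery's expected utility is 0.59·u(5000) + 0.41·u(0) = 0.59·5000^α (since u(0) = 0 for α > 0).
Equating: 3279^α = 0.59·5000^α, i.e. 0.6558^α = 0.59.
Take logs: α = ln 0.59 / ln(3279/5000) ≈ 1.25061.

α ≈ 1.251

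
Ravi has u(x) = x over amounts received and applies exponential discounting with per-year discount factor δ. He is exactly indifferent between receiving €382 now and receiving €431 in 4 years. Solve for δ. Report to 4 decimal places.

δ ≈ 0.9703

The payoff in 4 years is discounted by δ^4, so u(382) = δ^4·u(431) and δ^4 = u(382)/u(431).
With u(x) = x: δ^4 = 382/431 = 0.88631.
So δ = 0.88631^(1/4) ≈ 0.9703.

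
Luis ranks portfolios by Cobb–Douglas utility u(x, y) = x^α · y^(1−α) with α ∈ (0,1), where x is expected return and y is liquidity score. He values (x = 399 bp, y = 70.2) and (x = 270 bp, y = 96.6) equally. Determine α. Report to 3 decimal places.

Set the two utilities equal: 399^α·70.2^(1−α) = 270^α·96.6^(1−α).
Rearrange to (399/270)^α = (96.6/70.2)^(1−α) and take logs: α·0.390539 = (1−α)·0.319230.
Thus α·(0.709769) = 0.319230, so α = 0.319230/0.709769 ≈ 0.450.

α ≈ 0.450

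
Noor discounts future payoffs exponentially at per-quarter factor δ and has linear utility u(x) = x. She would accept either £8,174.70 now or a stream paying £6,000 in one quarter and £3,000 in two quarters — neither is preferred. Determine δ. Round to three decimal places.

δ ≈ 0.930

Present value of the stream is 6000·δ + 3000·δ². Indifference gives 6000δ + 3000δ² = 8174.70.
So 3000δ² + 6000δ − 8174.70 = 0.
The positive root is δ = [−6000 + √(6000² + 4·3000·8174.70)] / (2·3000) = (−6000 + 11580.000)/6000 ≈ 0.930.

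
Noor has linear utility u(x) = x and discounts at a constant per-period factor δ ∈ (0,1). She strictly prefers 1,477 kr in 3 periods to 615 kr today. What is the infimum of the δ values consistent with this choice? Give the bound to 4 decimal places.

δ > 0.7467

Comparing present values: 615 < δ^3·1477.
So δ^3 > 615/1477 = 0.41638; taking the cube root of both positive sides preserves the inequality.
δ > 0.41638^(1/3) = 0.7467.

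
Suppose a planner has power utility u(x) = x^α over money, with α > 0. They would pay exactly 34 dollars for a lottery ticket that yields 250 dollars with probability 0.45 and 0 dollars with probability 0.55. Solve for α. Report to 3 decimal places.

α ≈ 0.400

Since u(0) = 0, the lottery's EU is 0.45·250^α.
Setting u(34) equal to that: 34^α = 0.45·250^α ⇒ (34/250)^α = 0.45.
α = ln(0.45) / ln(34/250) = -0.798508/-1.995100 ≈ 0.400.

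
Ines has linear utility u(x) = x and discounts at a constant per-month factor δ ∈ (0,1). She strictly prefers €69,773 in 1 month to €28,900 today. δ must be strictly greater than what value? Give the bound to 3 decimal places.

Under u(x) = x this choice says 28900 < δ·69773.
Dividing through by 69773 gives δ > 0.41420.

δ > 0.414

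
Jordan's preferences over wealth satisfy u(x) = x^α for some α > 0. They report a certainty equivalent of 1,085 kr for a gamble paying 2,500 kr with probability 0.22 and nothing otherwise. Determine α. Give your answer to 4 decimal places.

α ≈ 1.8140

Since u(0) = 0, the lottery's EU is 0.22·2500^α.
Setting u(1085) equal to that: 1085^α = 0.22·2500^α ⇒ (1085/2500)^α = 0.22.
α = ln(0.22) / ln(1085/2500) = -1.5141277/-0.8347107 ≈ 1.8140.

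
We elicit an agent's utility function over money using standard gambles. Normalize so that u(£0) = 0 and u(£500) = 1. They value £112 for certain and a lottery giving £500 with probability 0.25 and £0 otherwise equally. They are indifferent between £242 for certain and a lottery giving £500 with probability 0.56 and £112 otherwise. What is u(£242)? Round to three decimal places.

0.670

First, u(£112) = 0.25·u(£500) + 0.75·u(£0) = 0.25.
Chaining: u(£242) = 0.56·1.00 + 0.44·0.25 = 0.6700.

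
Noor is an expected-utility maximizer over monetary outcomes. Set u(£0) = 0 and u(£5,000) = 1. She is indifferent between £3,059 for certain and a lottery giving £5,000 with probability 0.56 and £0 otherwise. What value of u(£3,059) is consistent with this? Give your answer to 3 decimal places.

0.560

The indifference gives u(£3,059) = 0.56·u(£5,000) + 0.44·u(£0) = 0.56·1 + 0.44·0 = 0.56.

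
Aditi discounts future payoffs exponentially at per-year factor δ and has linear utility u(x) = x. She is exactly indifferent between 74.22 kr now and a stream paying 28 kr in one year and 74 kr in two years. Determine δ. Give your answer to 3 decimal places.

δ ≈ 0.830

Present value of the stream is 28·δ + 74·δ². Indifference gives 28δ + 74δ² = 74.22.
So 74δ² + 28δ − 74.22 = 0.
The positive root is δ = [−28 + √(28² + 4·74·74.22)] / (2·74) = (−28 + 150.841)/148 ≈ 0.830.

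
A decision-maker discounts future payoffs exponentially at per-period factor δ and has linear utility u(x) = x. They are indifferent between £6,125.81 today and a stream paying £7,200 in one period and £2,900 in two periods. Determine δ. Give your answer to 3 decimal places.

δ ≈ 0.670

The stream is worth 7200δ + 2900δ² today, so 7200δ + 2900δ² = 6125.81.
That is, 2900δ² + 7200δ − 6125.81 = 0, a quadratic in δ.
δ = (−7200 + √(7200² + 4·2900·6125.81)) / (2·2900) = (−7200 + √122899396.00) / 5800 ≈ 0.670.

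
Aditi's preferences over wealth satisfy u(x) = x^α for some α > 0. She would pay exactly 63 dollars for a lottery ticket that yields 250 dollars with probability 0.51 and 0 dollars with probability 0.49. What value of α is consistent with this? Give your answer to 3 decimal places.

Since u(0) = 0, the lottery's EU is 0.51·250^α.
Setting u(63) equal to that: 63^α = 0.51·250^α ⇒ (63/250)^α = 0.51.
α = ln(0.51) / ln(63/250) = -0.673345/-1.378326 ≈ 0.489.

α ≈ 0.489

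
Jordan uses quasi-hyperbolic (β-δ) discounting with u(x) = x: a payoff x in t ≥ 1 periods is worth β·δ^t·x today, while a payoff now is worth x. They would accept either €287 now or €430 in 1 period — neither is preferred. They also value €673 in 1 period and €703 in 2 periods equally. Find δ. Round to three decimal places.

δ ≈ 0.957

The second indifference involves only future payoffs, so β cancels: β·δ^1·673 = β·δ^2·703, giving δ = 673/703 = 0.95733.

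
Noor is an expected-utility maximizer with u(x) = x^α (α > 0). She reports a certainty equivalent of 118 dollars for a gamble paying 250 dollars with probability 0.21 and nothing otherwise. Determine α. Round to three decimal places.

The lottery's expected utility is 0.21·u(250) + 0.79·u(0) = 0.21·250^α (since u(0) = 0 for α > 0).
Equating: 118^α = 0.21·250^α, i.e. 0.4720^α = 0.21.
Take logs: α = ln 0.21 / ln(118/250) ≈ 2.07871.

α ≈ 2.079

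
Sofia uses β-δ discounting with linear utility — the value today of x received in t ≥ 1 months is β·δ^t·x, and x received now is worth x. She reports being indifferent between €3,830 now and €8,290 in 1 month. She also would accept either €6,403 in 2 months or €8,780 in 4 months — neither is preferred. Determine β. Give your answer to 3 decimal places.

Both payoffs in the second observation are in the future, so β drops out: δ^2·6403 = δ^4·8780 ⇒ δ^2 = 6403/8780 = 0.72927, so δ = 0.85397.
Now use the now-vs-future pair: 3830 = β·δ·8290 gives β = 3830/(0.85397·8290) ≈ 0.541.

β ≈ 0.541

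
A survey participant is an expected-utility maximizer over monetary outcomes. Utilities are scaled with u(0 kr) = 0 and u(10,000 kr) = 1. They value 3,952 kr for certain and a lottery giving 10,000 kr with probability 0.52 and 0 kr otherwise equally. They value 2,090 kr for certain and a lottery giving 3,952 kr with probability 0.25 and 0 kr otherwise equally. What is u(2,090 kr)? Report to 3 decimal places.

0.130

From the first indifference, u(3,952 kr) = 0.52·u(10,000 kr) + 0.48·u(0 kr) = 0.52·1 + 0.48·0 = 0.52.
Then u(2,090 kr) = 0.25·u(3,952 kr) + 0.75·u(0 kr) = 0.25·0.52 + 0.75·0.00 = 0.1300.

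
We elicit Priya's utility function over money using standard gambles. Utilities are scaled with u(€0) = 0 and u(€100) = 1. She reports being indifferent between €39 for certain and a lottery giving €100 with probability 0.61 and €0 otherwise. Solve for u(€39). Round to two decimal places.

0.61

The indifference gives u(€39) = 0.61·u(€100) + 0.39·u(€0) = 0.61·1 + 0.39·0 = 0.61.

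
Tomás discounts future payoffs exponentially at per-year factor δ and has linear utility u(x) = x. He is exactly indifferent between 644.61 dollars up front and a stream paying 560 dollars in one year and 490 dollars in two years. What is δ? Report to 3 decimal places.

δ ≈ 0.710

Equating present values: 644.61 = 560δ + 490δ².
So 490δ² + 560δ − 644.61 = 0.
The positive root is δ = [−560 + √(560² + 4·490·644.61)] / (2·490) = (−560 + 1255.801)/980 ≈ 0.710.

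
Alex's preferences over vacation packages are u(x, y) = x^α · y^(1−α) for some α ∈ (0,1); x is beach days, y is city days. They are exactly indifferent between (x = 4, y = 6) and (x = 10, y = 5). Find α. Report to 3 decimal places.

The Cobb–Douglas utilities coincide, so 4^α·6^(1−α) = 10^α·5^(1−α).
Taking logs: α·ln 4 + (1−α)·ln 6 = α·ln 10 + (1−α)·ln 5, i.e. α·-0.916291 = (1−α)·-0.182322.
Thus α·(-1.098613) = -0.182322, so α = -0.182322/-1.098613 ≈ 0.166.

α ≈ 0.166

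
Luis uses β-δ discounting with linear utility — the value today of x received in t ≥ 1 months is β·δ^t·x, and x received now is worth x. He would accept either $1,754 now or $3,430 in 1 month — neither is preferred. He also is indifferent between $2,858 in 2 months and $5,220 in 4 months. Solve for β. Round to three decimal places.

β ≈ 0.691

The second indifference involves only future payoffs, so β cancels: β·δ^2·2858 = β·δ^4·5220, giving δ^2 = 2858/5220 = 0.54751, so δ = 0.73994.
Now use the now-vs-future pair: 1754 = β·δ·3430 gives β = 1754/(0.73994·3430) ≈ 0.691.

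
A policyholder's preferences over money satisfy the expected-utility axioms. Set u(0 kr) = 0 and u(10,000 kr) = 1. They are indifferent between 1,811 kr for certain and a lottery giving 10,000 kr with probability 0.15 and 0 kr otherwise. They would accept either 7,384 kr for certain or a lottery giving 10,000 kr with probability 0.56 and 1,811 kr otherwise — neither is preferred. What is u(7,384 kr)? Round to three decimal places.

From the first indifference, u(1,811 kr) = 0.15·u(10,000 kr) + 0.85·u(0 kr) = 0.15·1 + 0.85·0 = 0.15.
The second indifference gives u(7,384 kr) = 0.56·u(10,000 kr) + 0.44·u(1,811 kr) = 0.56·1.00 + 0.44·0.15 = 0.6260.

0.626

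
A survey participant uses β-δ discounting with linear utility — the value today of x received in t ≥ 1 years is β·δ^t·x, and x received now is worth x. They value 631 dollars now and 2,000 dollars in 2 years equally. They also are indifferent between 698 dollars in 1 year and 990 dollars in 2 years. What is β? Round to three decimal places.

Both payoffs in the second observation are in the future, so β drops out: δ^1·698 = δ^2·990 ⇒ δ = 698/990 = 0.70505.
Substituting δ into 631 = β·δ^2·2000: β = 631/(994.192) ≈ 0.635.

β ≈ 0.635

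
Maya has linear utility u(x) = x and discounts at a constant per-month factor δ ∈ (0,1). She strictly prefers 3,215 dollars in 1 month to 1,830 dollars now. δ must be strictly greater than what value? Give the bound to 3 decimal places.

Comparing present values: 1830 < δ·3215.
Dividing through by 3215 gives δ > 0.56921.

δ > 0.569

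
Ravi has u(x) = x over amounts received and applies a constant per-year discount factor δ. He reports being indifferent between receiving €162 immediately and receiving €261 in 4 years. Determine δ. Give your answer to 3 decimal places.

δ ≈ 0.888

Equating discounted utilities: u(162) = δ^4·u(261) ⇒ δ^4 = u(162)/u(261).
With u(x) = x: δ^4 = 162/261 = 0.62069.
So δ = 0.62069^(1/4) ≈ 0.888.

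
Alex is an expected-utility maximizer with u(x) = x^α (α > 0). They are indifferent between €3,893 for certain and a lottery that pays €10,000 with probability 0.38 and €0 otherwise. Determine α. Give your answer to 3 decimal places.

Since u(0) = 0, the lottery's EU is 0.38·10000^α.
Equating: 3893^α = 0.38·10000^α, i.e. 0.3893^α = 0.38.
Taking logs: α·ln(3893/10000) = ln(0.38), so α = -0.967584 / -0.943405 ≈ 1.026.

α ≈ 1.026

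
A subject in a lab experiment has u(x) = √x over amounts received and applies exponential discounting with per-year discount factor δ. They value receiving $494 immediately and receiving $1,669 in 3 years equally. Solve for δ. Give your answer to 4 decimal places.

The payoff in 3 years is discounted by δ^3, so u(494) = δ^3·u(1669) and δ^3 = u(494)/u(1669).
With u(x) = √x: δ^3 = √494/√1669 = √(494/1669) = 0.54405.
So δ = 0.54405^(1/3) ≈ 0.8164.

δ ≈ 0.8164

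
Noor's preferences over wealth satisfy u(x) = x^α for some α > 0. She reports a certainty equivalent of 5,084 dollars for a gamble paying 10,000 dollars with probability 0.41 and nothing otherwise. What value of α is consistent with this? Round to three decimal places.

EU(lottery) = 0.41·10000^α + 0.59·0 = 0.41·10000^α.
Indifference: 5084^α = 0.41·10000^α, so (5084/10000)^α = 0.41.
Take logs: α = ln 0.41 / ln(5084/10000) ≈ 1.31798.

α ≈ 1.318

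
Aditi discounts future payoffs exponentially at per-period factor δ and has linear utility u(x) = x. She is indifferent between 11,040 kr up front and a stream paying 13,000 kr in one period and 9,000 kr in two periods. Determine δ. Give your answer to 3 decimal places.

Present value of the stream is 13000·δ + 9000·δ². Indifference gives 13000δ + 9000δ² = 11040.
Rearranged: 9000δ² + 13000δ − 11040 = 0.
By the quadratic formula (taking the positive root), δ = (−13000 + √566440000.00) / 18000 ≈ 0.600.

δ ≈ 0.600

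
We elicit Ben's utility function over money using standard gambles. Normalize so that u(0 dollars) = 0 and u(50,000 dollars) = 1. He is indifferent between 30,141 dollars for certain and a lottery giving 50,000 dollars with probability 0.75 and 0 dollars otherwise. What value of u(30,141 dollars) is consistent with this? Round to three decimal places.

By the standard-gamble method, u(30,141 dollars) is just the indifference probability on the best outcome: 0.75.

0.750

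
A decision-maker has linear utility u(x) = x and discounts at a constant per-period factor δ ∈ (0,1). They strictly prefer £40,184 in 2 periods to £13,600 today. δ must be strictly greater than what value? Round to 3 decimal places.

Comparing present values: 13600 < δ^2·40184.
So δ^2 > 13600/40184 = 0.33844; taking the square root of both positive sides preserves the inequality.
δ > 0.33844^(1/2) = 0.582.

δ > 0.582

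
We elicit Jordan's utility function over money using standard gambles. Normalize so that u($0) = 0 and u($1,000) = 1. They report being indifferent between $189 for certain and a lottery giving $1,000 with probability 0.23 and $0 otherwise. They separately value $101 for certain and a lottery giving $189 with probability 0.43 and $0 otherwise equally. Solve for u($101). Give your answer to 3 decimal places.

0.099

First, u($189) = 0.23·u($1,000) + 0.77·u($0) = 0.23.
Chaining: u($101) = 0.43·0.23 + 0.57·0.00 = 0.0989.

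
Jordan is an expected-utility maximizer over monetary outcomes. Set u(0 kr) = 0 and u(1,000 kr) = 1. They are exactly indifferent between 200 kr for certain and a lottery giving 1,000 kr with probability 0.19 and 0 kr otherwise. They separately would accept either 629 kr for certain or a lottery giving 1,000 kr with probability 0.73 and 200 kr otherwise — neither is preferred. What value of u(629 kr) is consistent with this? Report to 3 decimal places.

0.781

From the first indifference, u(200 kr) = 0.19·u(1,000 kr) + 0.81·u(0 kr) = 0.19·1 + 0.81·0 = 0.19.
Then u(629 kr) = 0.73·u(1,000 kr) + 0.27·u(200 kr) = 0.73·1.00 + 0.27·0.19 = 0.7813.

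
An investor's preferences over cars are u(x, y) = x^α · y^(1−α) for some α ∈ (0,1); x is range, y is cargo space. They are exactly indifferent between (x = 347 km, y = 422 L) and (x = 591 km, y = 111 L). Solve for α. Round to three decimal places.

α ≈ 0.715

Indifference: 347^α · 422^(1−α) = 591^α · 111^(1−α).
(347/591)^α = (111/422)^(1−α); take logs: α·ln(347/591) = (1−α)·ln(111/422), i.e. α·-0.532491 = (1−α)·-1.335475.
Thus α·(-1.867966) = -1.335475, so α = -1.335475/-1.867966 ≈ 0.715.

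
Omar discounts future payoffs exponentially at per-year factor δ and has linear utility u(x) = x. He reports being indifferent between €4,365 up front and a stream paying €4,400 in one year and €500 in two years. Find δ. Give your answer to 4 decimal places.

The stream is worth 4400δ + 500δ² today, so 4400δ + 500δ² = 4365.
Rearranged: 500δ² + 4400δ − 4365 = 0.
The positive root is δ = [−4400 + √(4400² + 4·500·4365)] / (2·500) = (−4400 + 5300.000)/1000 ≈ 0.9000.

δ ≈ 0.9000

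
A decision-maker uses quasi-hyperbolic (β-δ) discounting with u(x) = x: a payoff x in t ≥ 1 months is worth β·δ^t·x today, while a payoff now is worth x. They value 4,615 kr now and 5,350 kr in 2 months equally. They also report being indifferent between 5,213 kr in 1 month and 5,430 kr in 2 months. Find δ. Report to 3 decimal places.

δ ≈ 0.960

From the later pair, β·δ^1·5213 = β·δ^2·5430; dividing through, δ = 5213/5430 = 0.96004.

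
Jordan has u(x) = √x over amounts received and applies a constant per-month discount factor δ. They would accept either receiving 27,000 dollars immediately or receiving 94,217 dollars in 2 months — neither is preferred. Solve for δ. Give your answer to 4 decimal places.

Equating discounted utilities: u(27000) = δ^2·u(94217) ⇒ δ^2 = u(27000)/u(94217).
With u(x) = √x: δ^2 = √27000/√94217 = √(27000/94217) = 0.53532.
So δ = 0.53532^(1/2) ≈ 0.7317.

δ ≈ 0.7317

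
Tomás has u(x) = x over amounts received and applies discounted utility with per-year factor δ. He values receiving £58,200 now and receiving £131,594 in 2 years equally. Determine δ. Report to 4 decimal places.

δ ≈ 0.6650

Indifference means u(58200) = δ^2 · u(131594), so δ^2 = u(58200)/u(131594).
With u(x) = x: δ^2 = 58200/131594 = 0.44227.
Hence δ = (0.44227)^(1/2) = 0.665033.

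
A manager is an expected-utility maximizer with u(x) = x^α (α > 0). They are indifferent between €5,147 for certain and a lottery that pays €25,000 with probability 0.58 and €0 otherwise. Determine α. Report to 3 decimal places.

The lottery's expected utility is 0.58·u(25000) + 0.42·u(0) = 0.58·25000^α (since u(0) = 0 for α > 0).
Setting u(5147) equal to that: 5147^α = 0.58·25000^α ⇒ (5147/25000)^α = 0.58.
α = ln(0.58) / ln(5147/25000) = -0.544727/-1.580462 ≈ 0.345.

α ≈ 0.345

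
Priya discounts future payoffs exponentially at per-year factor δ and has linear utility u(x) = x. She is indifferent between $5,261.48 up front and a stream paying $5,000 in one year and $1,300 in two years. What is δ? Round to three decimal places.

δ ≈ 0.860

The stream is worth 5000δ + 1300δ² today, so 5000δ + 1300δ² = 5261.48.
Rearranged: 1300δ² + 5000δ − 5261.48 = 0.
The positive root is δ = [−5000 + √(5000² + 4·1300·5261.48)] / (2·1300) = (−5000 + 7236.000)/2600 ≈ 0.860.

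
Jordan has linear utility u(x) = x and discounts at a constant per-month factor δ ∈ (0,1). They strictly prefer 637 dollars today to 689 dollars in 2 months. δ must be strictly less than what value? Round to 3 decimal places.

Under u(x) = x this choice says 637 > δ^2·689.
So δ^2 < 637/689 = 0.92453; taking the square root of both positive sides preserves the inequality.
δ < 0.92453^(1/2) = 0.962.

δ < 0.962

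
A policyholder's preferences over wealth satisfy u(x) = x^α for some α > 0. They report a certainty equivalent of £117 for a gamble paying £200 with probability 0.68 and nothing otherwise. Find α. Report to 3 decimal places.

α ≈ 0.719

EU(lottery) = 0.68·200^α + 0.32·0 = 0.68·200^α.
Indifference: 117^α = 0.68·200^α, so (117/200)^α = 0.68.
Take logs: α = ln 0.68 / ln(117/200) ≈ 0.71933.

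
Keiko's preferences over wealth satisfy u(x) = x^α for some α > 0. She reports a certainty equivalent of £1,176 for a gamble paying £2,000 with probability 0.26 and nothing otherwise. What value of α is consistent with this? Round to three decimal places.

EU(lottery) = 0.26·2000^α + 0.74·0 = 0.26·2000^α.
Indifference: 1176^α = 0.26·2000^α, so (1176/2000)^α = 0.26.
Take logs: α = ln 0.26 / ln(1176/2000) ≈ 2.53673.

α ≈ 2.537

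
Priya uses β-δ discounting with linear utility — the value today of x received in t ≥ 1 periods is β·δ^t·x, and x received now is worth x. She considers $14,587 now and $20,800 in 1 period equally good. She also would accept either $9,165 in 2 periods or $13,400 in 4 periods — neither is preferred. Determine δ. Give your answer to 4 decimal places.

Both payoffs in the second observation are in the future, so β drops out: δ^2·9165 = δ^4·13400 ⇒ δ^2 = 9165/13400 = 0.68396, so δ = 0.82702.

δ ≈ 0.8270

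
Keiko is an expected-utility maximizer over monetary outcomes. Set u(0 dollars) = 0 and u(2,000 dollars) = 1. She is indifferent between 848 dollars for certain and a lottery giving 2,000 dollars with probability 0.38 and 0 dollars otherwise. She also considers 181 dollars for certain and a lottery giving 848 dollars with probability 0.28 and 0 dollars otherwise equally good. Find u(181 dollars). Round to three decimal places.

0.106

First, u(848 dollars) = 0.38·u(2,000 dollars) + 0.62·u(0 dollars) = 0.38.
Chaining: u(181 dollars) = 0.28·0.38 + 0.72·0.00 = 0.1064.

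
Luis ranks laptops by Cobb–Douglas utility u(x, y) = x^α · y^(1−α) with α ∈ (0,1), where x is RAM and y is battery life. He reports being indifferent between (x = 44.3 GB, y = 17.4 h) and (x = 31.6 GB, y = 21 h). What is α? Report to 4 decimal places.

The Cobb–Douglas utilities coincide, so 44.3^α·17.4^(1−α) = 31.6^α·21^(1−α).
Rearrange to (44.3/31.6)^α = (21/17.4)^(1−α) and take logs: α·0.3378276 = (1−α)·0.1880522.
Thus α·(0.5258798) = 0.1880522, so α = 0.1880522/0.5258798 ≈ 0.3576.

α ≈ 0.3576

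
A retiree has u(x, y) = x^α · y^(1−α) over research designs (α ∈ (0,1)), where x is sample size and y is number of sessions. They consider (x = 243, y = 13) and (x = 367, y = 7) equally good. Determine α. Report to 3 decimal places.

Indifference: 243^α · 13^(1−α) = 367^α · 7^(1−α).
Rearrange to (243/367)^α = (7/13)^(1−α) and take logs: α·-0.412300 = (1−α)·-0.619039.
Thus α·(-1.031339) = -0.619039, so α = -0.619039/-1.031339 ≈ 0.600.

α ≈ 0.600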